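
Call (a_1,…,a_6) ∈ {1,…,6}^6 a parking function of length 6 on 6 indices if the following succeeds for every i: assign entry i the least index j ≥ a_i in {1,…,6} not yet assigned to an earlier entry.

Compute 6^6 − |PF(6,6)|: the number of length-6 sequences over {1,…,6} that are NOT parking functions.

#PF = (6−6+1)·(6+1)^(6−1) = 1×16807 = 16807 (Konheim–Weiss)
One tuple (6,1,1,6,5,4) → sorted (1,1,4,5,6,6): b_3=4>3, not a PF.
6^6 − 16807 = 46656 − 16807 = 29849

29849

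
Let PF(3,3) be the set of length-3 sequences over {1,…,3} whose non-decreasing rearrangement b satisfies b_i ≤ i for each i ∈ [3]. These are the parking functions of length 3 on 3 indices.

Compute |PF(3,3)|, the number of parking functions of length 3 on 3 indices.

16

|PF| = 1·4^2 = 1×16 = 16
Example (1,3,2) → sorted (1,2,3): b_i ≤ i ∀i, a PF.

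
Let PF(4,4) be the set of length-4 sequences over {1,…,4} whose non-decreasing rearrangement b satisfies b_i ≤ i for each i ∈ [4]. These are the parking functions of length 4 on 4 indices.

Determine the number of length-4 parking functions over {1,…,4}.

Count = (4+1−4)·(4+1)^{4−1} = 1·125 = 125 (Konheim–Weiss)
Check (1,4,3,1) → sorted (1,1,3,4): b_i ≤ i ∀i, a PF.

125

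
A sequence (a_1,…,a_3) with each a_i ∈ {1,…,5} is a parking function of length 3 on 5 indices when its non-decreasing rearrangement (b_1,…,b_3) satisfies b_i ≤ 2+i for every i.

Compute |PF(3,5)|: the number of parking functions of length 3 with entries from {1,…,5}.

108

|PF(3,5)| = 3·6^2 = 3·36 = 108 [KW]
Example (3,5,3) → sorted (3,3,5): b_i ≤ 2+i ∀i, a PF.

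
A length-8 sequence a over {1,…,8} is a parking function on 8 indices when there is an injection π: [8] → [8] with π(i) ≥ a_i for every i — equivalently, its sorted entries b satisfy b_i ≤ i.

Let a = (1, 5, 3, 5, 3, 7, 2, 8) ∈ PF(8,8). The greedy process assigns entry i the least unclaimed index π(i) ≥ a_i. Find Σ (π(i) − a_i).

Σπ = 8·9/2 = 36 (π permutes [8]); Σa = 1+5+3+5+3+7+2+8 = 34; disp = 36−34 = 2.

2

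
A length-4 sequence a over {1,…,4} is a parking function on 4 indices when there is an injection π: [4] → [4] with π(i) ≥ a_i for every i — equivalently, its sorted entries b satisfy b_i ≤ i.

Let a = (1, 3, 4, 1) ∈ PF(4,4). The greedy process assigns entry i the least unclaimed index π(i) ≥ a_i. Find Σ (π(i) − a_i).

1

Σπ(i) = 1+…+4 = 10; Σa = 1+3+4+1 = 9; disp = 10−9 = 1.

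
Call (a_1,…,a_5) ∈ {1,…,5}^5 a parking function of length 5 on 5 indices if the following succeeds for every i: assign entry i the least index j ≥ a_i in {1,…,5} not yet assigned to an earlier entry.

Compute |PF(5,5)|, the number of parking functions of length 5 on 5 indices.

1296

#PF = 1·6^4 = 1 · 1296 = 1296 (Pollak)
Check (4,3,2,1,5) → sorted (1,2,3,4,5): b_i ≤ i ∀i, a PF.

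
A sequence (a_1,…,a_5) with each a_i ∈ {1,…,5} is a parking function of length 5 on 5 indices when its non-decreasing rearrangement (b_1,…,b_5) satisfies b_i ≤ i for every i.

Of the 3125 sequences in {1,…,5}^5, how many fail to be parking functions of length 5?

1829

|PF(5,5)| = (5+1−5)·(5+1)^{5−1} = 1×1296 = 1296 (Konheim–Weiss)
Example (2,4,5,5,1) → sorted (1,2,4,5,5): b_3=4>3, not a PF.
Total 3125; non-PF = 3125−1296 = 1829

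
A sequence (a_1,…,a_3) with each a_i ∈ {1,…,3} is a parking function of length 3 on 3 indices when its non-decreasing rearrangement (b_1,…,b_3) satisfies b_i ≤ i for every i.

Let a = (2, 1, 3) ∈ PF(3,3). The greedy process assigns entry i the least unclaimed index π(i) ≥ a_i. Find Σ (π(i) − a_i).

Σπ(i) = 1+…+3 = 6; Σa = 2+1+3 = 6; disp = 6−6 = 0.

0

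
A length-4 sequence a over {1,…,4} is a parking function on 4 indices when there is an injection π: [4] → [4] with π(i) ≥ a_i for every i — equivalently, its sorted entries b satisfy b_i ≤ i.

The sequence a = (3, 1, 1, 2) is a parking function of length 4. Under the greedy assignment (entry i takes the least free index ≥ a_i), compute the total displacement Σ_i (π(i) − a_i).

3

Σπ(i) = 1+…+4 = 10; Σa = 3+1+1+2 = 7; disp = 10−7 = 3.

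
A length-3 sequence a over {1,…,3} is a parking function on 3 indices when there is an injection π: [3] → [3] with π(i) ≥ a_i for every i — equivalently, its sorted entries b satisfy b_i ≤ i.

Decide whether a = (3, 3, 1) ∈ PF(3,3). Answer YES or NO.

NO

Sorted: b = (1, 3, 3).
  b_1=1 ≤ 1
  b_2=3 > 2
  fails at i=2 ⇒ NO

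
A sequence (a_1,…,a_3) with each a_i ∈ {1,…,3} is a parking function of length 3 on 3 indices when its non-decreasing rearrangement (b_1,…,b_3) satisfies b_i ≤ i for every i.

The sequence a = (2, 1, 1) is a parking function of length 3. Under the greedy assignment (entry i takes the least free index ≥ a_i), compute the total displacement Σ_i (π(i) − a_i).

2

Σπ = 6 ({1..3} each once); Σa = 2+1+1 = 4; disp = 6−4 = 2.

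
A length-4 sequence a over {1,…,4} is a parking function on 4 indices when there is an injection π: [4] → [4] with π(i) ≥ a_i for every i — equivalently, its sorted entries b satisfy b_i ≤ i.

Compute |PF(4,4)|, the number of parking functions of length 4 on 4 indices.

|PF(4,4)| = (5−4)·5^(4−1) = 1 · 125 = 125 (Konheim–Weiss)
Example (1,3,4,1) → sorted (1,1,3,4): b_i ≤ i ∀i, a PF.

125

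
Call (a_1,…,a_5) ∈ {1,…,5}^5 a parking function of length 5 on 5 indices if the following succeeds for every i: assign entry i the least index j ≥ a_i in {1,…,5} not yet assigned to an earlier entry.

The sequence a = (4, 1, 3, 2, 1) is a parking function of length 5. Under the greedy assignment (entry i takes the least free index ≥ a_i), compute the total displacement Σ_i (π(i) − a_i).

Σπ(i) = 1+…+5 = 15; Σa = 4+1+3+2+1 = 11; disp = 15−11 = 4.

4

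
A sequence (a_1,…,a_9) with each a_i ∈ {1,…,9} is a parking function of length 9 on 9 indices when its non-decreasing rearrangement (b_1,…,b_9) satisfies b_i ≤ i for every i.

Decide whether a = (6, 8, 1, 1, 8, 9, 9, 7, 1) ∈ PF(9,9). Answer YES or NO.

NO

Order a: b = (1, 1, 1, 6, 7, 8, 8, 9, 9).
  b_1=1 ≤ 1
  b_2=1 ≤ 2
  b_3=1 ≤ 3
  b_4=6 > 4
  fails at i=4 ⇒ NO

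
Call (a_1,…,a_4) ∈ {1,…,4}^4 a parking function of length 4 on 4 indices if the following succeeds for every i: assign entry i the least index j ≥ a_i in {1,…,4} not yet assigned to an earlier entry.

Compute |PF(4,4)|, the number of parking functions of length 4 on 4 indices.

125

|PF(4,4)| = (4+1−4)·(4+1)^{4−1} = 1×125 = 125 [KW]
One tuple (1,2,3,4) → sorted (1,2,3,4): b_i ≤ i ∀i, a PF.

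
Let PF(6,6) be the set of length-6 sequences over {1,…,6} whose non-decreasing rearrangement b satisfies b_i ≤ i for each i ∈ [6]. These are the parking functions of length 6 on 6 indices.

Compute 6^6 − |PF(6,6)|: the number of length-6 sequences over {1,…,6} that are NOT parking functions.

Count = (6−6+1)·(6+1)^(6−1) = 1·16807 = 16807 (Konheim–Weiss)
One tuple (6,5,5,6,5,4) → sorted (4,5,5,5,6,6): b_1=4>1, not a PF.
Total 46656; non-PF = 46656−16807 = 29849

29849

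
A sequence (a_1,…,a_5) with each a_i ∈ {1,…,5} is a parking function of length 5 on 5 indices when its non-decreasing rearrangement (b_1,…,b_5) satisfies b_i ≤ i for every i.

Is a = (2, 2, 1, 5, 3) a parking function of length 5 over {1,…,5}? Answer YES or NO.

Order a: b = (1, 2, 2, 3, 5).
  b_1=1 ≤ 1
  b_2=2 ≤ 2
  b_3=2 ≤ 3
  b_4=3 ≤ 4
  b_5=5 ≤ 5
All bounds hold ⇒ YES

YES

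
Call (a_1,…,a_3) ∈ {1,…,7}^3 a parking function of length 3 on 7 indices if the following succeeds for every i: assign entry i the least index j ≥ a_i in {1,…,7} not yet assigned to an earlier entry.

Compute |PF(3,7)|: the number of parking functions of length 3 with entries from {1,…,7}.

320

Count = (8−3)·8^(3−1) = 5×64 = 320 [KW]
E.g. (6,5,3) → sorted (3,5,6): b_i ≤ 4+i ∀i, a PF.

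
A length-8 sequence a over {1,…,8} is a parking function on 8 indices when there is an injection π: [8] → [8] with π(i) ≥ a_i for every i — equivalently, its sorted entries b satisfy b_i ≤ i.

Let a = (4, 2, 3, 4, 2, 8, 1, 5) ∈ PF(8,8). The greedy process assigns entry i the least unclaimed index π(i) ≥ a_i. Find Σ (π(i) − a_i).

7

Σπ = 36 ({1..8} each once); Σa = 4+2+3+4+2+8+1+5 = 29; disp = 36−29 = 7.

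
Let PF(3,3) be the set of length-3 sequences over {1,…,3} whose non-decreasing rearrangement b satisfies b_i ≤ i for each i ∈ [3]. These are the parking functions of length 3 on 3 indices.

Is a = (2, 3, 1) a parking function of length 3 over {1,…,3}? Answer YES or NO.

YES

Order a: b = (1, 2, 3).
  b_1=1 ≤ 1
  b_2=2 ≤ 2
  b_3=3 ≤ 3
All bounds hold ⇒ YES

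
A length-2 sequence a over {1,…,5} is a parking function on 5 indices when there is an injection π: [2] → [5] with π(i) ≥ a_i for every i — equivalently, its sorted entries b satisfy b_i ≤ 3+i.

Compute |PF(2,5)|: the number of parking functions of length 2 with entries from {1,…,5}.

24

Count = (5−2+1)·(5+1)^(2−1) = 4 · 6 = 24
One tuple (2,3) → sorted (2,3): b_i ≤ 3+i ∀i, a PF.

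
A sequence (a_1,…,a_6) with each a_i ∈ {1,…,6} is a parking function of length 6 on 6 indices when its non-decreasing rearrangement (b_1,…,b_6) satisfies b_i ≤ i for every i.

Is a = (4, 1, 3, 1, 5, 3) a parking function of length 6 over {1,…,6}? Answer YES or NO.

YES

Rearranged: b = (1, 1, 3, 3, 4, 5).
  b_1=1 ≤ 1
  b_2=1 ≤ 2
  b_3=3 ≤ 3
  b_4=3 ≤ 4
  b_5=4 ≤ 5
  b_6=5 ≤ 6
All bounds hold ⇒ YES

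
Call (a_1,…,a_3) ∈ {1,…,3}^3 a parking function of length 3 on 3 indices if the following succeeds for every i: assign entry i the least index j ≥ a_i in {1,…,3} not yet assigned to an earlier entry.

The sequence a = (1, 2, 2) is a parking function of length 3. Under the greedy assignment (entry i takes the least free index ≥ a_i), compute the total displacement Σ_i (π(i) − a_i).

1

Σπ(i) = 1+…+3 = 6; Σa = 1+2+2 = 5; disp = 6−5 = 1.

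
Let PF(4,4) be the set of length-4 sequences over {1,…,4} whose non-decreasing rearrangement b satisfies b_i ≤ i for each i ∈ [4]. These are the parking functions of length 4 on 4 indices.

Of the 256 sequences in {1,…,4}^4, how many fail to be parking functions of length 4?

|PF(4,4)| = (4+1−4)·(4+1)^{4−1} = 1 · 125 = 125 [KW]
Example (4,3,4,1) → sorted (1,3,4,4): b_2=3>2, not a PF.
Total 256; non-PF = 256−125 = 131

131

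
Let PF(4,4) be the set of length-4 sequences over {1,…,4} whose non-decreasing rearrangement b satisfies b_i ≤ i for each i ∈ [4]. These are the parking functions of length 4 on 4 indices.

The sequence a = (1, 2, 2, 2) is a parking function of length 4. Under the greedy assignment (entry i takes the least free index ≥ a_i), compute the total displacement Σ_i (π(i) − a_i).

3

Σπ = 10 ({1..4} each once); Σa = 1+2+2+2 = 7; disp = 10−7 = 3.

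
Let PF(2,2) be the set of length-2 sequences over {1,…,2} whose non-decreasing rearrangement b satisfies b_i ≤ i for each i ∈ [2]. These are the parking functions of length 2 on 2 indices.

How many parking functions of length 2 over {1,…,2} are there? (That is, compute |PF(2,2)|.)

3

|PF| = (2+1−2)·(2+1)^{2−1} = 1 · 3 = 3 (Konheim–Weiss)
One tuple (1,2) → sorted (1,2): b_i ≤ i ∀i, a PF.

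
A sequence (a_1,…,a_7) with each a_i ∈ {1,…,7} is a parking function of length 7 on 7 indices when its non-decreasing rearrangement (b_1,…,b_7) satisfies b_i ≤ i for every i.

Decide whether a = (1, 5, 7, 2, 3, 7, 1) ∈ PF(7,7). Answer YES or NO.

NO

Sorted: b = (1, 1, 2, 3, 5, 7, 7).
  b_1=1 ≤ 1
  b_2=1 ≤ 2
  b_3=2 ≤ 3
  b_4=3 ≤ 4
  b_5=5 ≤ 5
  b_6=7 > 6
  fails at i=6 ⇒ NO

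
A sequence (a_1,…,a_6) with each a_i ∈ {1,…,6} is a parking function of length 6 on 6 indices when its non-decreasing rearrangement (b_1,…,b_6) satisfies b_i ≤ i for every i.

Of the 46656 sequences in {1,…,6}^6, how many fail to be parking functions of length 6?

29849

#PF = 1·7^5 = 1·16807 = 16807 [KW]
Example (4,3,4,6,2,6) → sorted (2,3,4,4,6,6): b_1=2>1, not a PF.
So 46656 − 16807 = 29849 fail.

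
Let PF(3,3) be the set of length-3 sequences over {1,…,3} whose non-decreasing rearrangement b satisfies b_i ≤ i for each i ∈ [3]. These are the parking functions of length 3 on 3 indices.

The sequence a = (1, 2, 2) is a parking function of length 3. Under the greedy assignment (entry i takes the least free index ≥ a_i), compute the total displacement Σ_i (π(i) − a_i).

Σπ = 3·4/2 = 6 (π permutes [3]); Σa = 1+2+2 = 5; disp = 6−5 = 1.

1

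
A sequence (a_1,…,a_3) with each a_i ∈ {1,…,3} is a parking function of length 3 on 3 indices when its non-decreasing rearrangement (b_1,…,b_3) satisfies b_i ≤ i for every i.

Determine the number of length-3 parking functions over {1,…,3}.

16

|PF| = (3+1−3)·(3+1)^{3−1} = 1·16 = 16 [KW]
One tuple (2,1,3) → sorted (1,2,3): b_i ≤ i ∀i, a PF.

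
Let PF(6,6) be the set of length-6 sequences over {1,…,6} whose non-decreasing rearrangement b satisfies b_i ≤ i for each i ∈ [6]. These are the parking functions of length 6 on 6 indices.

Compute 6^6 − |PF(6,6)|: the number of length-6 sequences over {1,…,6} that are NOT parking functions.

29849

#PF = (6+1−6)·(6+1)^{6−1} = 1 · 16807 = 16807
E.g. (2,2,3,2,3,6) → sorted (2,2,2,3,3,6): b_1=2>1, not a PF.
6^6 − 16807 = 46656 − 16807 = 29849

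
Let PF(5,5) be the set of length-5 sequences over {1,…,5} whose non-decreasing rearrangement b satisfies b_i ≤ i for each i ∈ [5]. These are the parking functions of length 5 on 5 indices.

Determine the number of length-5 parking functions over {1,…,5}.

1296

Count = 1·6^4 = 1·1296 = 1296 [KW]
Example (2,3,1,5,1) → sorted (1,1,2,3,5): b_i ≤ i ∀i, a PF.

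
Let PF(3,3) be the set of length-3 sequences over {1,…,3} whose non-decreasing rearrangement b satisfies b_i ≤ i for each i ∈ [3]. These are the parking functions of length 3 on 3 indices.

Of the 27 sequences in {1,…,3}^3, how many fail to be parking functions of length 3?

Count = (4−3)·4^(3−1) = 1×16 = 16
Example (3,1,3) → sorted (1,3,3): b_2=3>2, not a PF.
3^3 − 16 = 27 − 16 = 11

11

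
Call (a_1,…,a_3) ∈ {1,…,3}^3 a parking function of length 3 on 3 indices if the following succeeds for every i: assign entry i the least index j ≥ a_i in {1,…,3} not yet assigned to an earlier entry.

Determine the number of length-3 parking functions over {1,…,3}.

|PF(3,3)| = (4−3)·4^(3−1) = 1 · 16 = 16
Check (1,2,1) → sorted (1,1,2): b_i ≤ i ∀i, a PF.

16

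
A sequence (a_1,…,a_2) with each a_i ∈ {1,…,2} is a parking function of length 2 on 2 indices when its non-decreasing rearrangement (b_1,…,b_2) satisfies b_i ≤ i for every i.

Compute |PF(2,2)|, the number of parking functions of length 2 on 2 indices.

Count = (2+1−2)·(2+1)^{2−1} = 1 · 3 = 3
E.g. (2,1) → sorted (1,2): b_i ≤ i ∀i, a PF.

3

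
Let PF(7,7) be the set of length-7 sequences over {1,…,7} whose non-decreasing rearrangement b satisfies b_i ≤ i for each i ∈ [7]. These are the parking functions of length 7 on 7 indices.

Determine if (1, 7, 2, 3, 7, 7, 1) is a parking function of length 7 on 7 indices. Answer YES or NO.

Sorted: b = (1, 1, 2, 3, 7, 7, 7).
  b_1=1 ≤ 1
  b_2=1 ≤ 2
  b_3=2 ≤ 3
  b_4=3 ≤ 4
  b_5=7 > 5
  fails at i=5 ⇒ NO

NO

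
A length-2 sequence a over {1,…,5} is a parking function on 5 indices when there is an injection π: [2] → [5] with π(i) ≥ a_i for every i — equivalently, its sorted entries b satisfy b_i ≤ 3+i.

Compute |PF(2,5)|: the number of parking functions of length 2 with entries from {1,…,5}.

24

|PF| = (5+1−2)·(5+1)^{2−1} = 4×6 = 24 (Pollak)
Check (3,4) → sorted (3,4): b_i ≤ 3+i ∀i, a PF.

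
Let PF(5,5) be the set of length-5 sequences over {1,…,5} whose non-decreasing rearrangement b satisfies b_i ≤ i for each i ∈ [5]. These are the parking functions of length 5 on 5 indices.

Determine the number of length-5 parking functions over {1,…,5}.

1296

|PF(5,5)| = (5−5+1)·(5+1)^(5−1) = 1·1296 = 1296 [KW]
One tuple (1,2,3,2,3) → sorted (1,2,2,3,3): b_i ≤ i ∀i, a PF.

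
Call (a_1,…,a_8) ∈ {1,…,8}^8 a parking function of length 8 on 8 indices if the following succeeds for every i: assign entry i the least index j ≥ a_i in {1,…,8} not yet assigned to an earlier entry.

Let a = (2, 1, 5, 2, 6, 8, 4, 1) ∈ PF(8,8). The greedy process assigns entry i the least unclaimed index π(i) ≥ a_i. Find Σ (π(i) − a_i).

7

Σπ(i) = 1+…+8 = 36; Σa = 2+1+5+2+6+8+4+1 = 29; disp = 36−29 = 7.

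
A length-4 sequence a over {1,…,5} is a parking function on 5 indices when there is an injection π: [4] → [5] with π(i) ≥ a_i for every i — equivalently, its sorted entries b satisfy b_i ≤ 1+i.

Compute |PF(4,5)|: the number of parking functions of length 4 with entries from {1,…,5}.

|PF(4,5)| = (5−4+1)·(5+1)^(4−1) = 2 · 216 = 432
Example (2,2,4,5) → sorted (2,2,4,5): b_i ≤ 1+i ∀i, a PF.

432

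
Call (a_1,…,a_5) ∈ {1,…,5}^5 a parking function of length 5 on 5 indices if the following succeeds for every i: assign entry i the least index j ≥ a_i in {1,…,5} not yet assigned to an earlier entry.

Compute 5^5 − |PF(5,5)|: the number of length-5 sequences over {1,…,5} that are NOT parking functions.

1829

|PF| = 1·6^4 = 1 · 1296 = 1296 [KW]
E.g. (4,3,3,4,3) → sorted (3,3,3,4,4): b_1=3>1, not a PF.
So 3125 − 1296 = 1829 fail.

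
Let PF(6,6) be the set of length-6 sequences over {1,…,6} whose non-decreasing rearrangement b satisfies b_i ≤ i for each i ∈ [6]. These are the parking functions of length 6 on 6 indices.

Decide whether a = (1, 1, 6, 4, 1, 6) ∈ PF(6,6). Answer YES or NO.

Order a: b = (1, 1, 1, 4, 6, 6).
  b_1=1 ≤ 1
  b_2=1 ≤ 2
  b_3=1 ≤ 3
  b_4=4 ≤ 4
  b_5=6 > 5
  fails at i=5 ⇒ NO

NO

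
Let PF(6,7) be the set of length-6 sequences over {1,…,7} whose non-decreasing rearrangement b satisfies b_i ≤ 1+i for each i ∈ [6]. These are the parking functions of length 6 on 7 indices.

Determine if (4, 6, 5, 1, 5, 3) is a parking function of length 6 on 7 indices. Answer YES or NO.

Order a: b = (1, 3, 4, 5, 5, 6).
  b_1=1 ≤ 2
  b_2=3 ≤ 3
  b_3=4 ≤ 4
  b_4=5 ≤ 5
  b_5=5 ≤ 6
  b_6=6 ≤ 7
All bounds hold ⇒ YES

YES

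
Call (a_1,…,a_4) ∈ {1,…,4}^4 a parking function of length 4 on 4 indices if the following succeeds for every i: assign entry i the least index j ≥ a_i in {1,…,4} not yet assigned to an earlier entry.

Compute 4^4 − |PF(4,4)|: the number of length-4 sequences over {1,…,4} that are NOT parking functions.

131

|PF(4,4)| = 1·5^3 = 1 · 125 = 125
Example (3,3,3,3) → sorted (3,3,3,3): b_1=3>1, not a PF.
So 256 − 125 = 131 fail.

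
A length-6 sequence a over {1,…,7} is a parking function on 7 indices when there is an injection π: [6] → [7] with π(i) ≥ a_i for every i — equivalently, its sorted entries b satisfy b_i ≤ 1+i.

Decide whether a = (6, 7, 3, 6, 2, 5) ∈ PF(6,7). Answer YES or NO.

NO

Sorted: b = (2, 3, 5, 6, 6, 7).
  b_1=2 ≤ 2
  b_2=3 ≤ 3
  b_3=5 > 4
  fails at i=3 ⇒ NO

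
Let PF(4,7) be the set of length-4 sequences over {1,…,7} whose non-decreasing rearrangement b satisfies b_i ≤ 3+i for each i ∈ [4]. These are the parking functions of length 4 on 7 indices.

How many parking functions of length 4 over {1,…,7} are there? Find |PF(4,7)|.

2048

Count = (8−4)·8^(4−1) = 4×512 = 2048 [KW]
E.g. (3,1,4,2) → sorted (1,2,3,4): b_i ≤ 3+i ∀i, a PF.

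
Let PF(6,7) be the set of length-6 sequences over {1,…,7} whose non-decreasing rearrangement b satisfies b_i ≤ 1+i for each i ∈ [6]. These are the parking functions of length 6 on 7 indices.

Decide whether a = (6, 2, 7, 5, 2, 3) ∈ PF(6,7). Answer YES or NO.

YES

Sorted: b = (2, 2, 3, 5, 6, 7).
  b_1=2 ≤ 2
  b_2=2 ≤ 3
  b_3=3 ≤ 4
  b_4=5 ≤ 5
  b_5=6 ≤ 6
  b_6=7 ≤ 7
All bounds hold ⇒ YES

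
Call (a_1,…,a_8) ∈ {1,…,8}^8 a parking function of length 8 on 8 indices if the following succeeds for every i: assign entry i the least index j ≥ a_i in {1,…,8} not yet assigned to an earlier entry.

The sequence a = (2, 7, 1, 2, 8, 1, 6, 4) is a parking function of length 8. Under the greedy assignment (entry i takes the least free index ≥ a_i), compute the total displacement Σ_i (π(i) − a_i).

Σπ = 8·9/2 = 36 (π permutes [8]); Σa = 2+7+1+2+8+1+6+4 = 31; disp = 36−31 = 5.

5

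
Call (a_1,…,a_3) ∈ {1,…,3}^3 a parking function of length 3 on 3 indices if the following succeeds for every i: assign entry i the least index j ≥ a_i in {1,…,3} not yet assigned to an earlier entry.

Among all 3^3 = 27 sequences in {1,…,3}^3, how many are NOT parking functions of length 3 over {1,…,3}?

11

#PF = (3−3+1)·(3+1)^(3−1) = 1·16 = 16 (Konheim–Weiss)
Example (2,3,2) → sorted (2,2,3): b_1=2>1, not a PF.
Total 27; non-PF = 27−16 = 11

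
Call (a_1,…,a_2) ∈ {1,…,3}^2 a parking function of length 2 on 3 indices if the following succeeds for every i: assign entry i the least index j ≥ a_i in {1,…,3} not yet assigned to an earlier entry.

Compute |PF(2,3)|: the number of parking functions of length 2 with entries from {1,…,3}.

|PF| = (4−2)·4^(2−1) = 2·4 = 8 [KW]
Check (1,1) → sorted (1,1): b_i ≤ 1+i ∀i, a PF.

8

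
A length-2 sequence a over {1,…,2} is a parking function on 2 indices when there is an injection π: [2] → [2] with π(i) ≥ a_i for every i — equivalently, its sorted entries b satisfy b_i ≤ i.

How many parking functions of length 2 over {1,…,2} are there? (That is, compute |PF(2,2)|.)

#PF = 1·3^1 = 1·3 = 3
Check (2,1) → sorted (1,2): b_i ≤ i ∀i, a PF.

3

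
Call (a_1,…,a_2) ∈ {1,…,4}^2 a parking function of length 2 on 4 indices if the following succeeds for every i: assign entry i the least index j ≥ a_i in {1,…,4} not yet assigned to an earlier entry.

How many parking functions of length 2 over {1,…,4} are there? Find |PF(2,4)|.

15

|PF| = (4−2+1)·(4+1)^(2−1) = 3 · 5 = 15
E.g. (2,1) → sorted (1,2): b_i ≤ 2+i ∀i, a PF.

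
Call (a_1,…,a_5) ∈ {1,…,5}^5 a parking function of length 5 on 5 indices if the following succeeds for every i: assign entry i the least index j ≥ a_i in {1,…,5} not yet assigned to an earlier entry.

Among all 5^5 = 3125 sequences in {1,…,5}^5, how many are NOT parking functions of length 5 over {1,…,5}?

1829

|PF(5,5)| = (6−5)·6^(5−1) = 1×1296 = 1296 (Konheim–Weiss)
One tuple (1,5,5,5,4) → sorted (1,4,5,5,5): b_2=4>2, not a PF.
So 3125 − 1296 = 1829 fail.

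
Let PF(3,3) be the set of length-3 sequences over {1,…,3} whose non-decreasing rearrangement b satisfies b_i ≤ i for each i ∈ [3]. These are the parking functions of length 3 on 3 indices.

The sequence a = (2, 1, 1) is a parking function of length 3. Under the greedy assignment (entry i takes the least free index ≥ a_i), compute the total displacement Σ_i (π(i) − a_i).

2

Σπ(i) = 1+…+3 = 6; Σa = 2+1+1 = 4; disp = 6−4 = 2.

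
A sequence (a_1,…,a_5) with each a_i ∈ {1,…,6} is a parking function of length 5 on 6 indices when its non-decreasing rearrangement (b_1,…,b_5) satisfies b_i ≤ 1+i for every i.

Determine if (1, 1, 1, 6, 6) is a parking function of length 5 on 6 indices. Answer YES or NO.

NO

Rearranged: b = (1, 1, 1, 6, 6).
  b_1=1 ≤ 2
  b_2=1 ≤ 3
  b_3=1 ≤ 4
  b_4=6 > 5
  fails at i=4 ⇒ NO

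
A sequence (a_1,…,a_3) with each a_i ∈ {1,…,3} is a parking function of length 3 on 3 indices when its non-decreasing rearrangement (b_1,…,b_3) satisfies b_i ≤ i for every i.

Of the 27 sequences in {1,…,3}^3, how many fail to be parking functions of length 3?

11

|PF| = (4−3)·4^(3−1) = 1·16 = 16
Check (3,3,2) → sorted (2,3,3): b_1=2>1, not a PF.
3^3 − 16 = 27 − 16 = 11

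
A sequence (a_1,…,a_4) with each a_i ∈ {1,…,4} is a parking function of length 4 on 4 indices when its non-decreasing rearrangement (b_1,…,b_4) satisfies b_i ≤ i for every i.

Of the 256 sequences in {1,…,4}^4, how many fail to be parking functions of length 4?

131

#PF = 1·5^3 = 1·125 = 125 [KW]
One tuple (4,3,2,4) → sorted (2,3,4,4): b_1=2>1, not a PF.
Total 256; non-PF = 256−125 = 131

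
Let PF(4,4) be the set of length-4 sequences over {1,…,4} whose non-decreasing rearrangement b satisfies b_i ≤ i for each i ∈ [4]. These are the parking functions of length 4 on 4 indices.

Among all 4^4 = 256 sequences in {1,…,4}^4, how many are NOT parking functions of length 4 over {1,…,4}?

131

|PF| = (4+1−4)·(4+1)^{4−1} = 1×125 = 125 (Konheim–Weiss)
E.g. (1,3,4,4) → sorted (1,3,4,4): b_2=3>2, not a PF.
Total 256; non-PF = 256−125 = 131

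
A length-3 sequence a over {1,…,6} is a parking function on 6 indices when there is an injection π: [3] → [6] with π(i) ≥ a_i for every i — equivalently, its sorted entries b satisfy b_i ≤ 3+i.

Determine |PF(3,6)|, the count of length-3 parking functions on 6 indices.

196

Count = 4·7^2 = 4×49 = 196 (Pollak)
Example (1,1,3) → sorted (1,1,3): b_i ≤ 3+i ∀i, a PF.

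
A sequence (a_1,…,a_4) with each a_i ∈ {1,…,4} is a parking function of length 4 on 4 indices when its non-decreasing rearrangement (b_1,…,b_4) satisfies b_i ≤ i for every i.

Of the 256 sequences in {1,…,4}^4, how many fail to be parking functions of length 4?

131

#PF = (4+1−4)·(4+1)^{4−1} = 1 · 125 = 125 [KW]
Check (4,2,4,4) → sorted (2,4,4,4): b_1=2>1, not a PF.
4^4 − 125 = 256 − 125 = 131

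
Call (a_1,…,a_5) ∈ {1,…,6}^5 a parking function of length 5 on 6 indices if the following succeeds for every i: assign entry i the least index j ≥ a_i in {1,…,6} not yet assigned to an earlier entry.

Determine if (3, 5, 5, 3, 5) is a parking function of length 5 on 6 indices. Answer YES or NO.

NO

Order a: b = (3, 3, 5, 5, 5).
  b_1=3 > 2
  fails at i=1 ⇒ NO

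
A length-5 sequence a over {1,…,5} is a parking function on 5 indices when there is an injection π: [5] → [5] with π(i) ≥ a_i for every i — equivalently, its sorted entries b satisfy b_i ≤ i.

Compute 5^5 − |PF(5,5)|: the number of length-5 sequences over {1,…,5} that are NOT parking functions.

|PF(5,5)| = (5+1−5)·(5+1)^{5−1} = 1×1296 = 1296 (Pollak)
Example (4,5,1,1,5) → sorted (1,1,4,5,5): b_3=4>3, not a PF.
Total 3125; non-PF = 3125−1296 = 1829

1829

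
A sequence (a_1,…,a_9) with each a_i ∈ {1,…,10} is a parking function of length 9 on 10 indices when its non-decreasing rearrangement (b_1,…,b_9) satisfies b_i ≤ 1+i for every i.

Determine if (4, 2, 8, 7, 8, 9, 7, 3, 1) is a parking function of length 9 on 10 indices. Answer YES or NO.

NO

Sorted: b = (1, 2, 3, 4, 7, 7, 8, 8, 9).
  b_1=1 ≤ 2
  b_2=2 ≤ 3
  b_3=3 ≤ 4
  b_4=4 ≤ 5
  b_5=7 > 6
  fails at i=5 ⇒ NO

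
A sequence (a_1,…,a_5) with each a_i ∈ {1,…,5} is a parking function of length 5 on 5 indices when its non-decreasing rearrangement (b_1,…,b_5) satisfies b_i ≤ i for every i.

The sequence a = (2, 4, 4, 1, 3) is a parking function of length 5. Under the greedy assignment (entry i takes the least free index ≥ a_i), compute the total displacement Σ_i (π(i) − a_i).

1

Σπ = 15 ({1..5} each once); Σa = 2+4+4+1+3 = 14; disp = 15−14 = 1.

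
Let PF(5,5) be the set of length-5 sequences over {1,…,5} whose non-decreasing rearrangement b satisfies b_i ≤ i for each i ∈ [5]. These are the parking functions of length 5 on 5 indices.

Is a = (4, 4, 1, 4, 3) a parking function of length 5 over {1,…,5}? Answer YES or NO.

NO

Sorted: b = (1, 3, 4, 4, 4).
  b_1=1 ≤ 1
  b_2=3 > 2
  fails at i=2 ⇒ NO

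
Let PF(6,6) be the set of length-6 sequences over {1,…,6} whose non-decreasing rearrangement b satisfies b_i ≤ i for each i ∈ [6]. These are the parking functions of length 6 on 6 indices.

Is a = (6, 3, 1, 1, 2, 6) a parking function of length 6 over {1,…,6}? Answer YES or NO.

NO

Order a: b = (1, 1, 2, 3, 6, 6).
  b_1=1 ≤ 1
  b_2=1 ≤ 2
  b_3=2 ≤ 3
  b_4=3 ≤ 4
  b_5=6 > 5
  fails at i=5 ⇒ NO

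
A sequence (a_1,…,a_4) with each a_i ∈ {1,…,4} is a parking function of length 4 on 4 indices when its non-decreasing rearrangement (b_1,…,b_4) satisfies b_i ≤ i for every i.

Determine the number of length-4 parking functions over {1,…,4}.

|PF(4,4)| = 1·5^3 = 1·125 = 125 [KW]
E.g. (2,2,1,4) → sorted (1,2,2,4): b_i ≤ i ∀i, a PF.

125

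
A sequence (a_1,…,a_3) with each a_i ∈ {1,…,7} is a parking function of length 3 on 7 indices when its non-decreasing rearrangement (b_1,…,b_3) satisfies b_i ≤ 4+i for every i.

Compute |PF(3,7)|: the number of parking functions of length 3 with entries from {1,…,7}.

320

|PF(3,7)| = 5·8^2 = 5 · 64 = 320
Check (3,4,3) → sorted (3,3,4): b_i ≤ 4+i ∀i, a PF.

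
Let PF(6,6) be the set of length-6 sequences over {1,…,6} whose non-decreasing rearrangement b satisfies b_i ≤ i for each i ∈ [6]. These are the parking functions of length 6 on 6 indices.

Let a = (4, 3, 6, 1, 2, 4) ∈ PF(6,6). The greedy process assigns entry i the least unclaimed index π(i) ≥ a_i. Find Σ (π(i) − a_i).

1

Σπ = 21 ({1..6} each once); Σa = 4+3+6+1+2+4 = 20; disp = 21−20 = 1.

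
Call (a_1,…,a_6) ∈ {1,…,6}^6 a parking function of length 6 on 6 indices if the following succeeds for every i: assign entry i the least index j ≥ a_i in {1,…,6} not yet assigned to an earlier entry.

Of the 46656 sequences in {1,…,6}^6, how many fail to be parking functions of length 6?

29849

|PF(6,6)| = 1·7^5 = 1×16807 = 16807 (Konheim–Weiss)
Example (4,6,3,6,5,6) → sorted (3,4,5,6,6,6): b_1=3>1, not a PF.
Total 46656; non-PF = 46656−16807 = 29849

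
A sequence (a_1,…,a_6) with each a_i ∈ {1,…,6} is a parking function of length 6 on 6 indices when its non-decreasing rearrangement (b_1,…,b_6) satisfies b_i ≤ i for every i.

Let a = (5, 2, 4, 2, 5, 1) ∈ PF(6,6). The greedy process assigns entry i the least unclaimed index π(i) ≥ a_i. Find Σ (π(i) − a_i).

2

Σπ = 6·7/2 = 21 (π permutes [6]); Σa = 5+2+4+2+5+1 = 19; disp = 21−19 = 2.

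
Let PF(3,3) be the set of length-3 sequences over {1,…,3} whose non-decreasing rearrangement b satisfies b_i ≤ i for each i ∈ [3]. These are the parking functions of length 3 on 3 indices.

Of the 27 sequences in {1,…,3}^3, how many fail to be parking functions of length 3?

11

Count = 1·4^2 = 1 · 16 = 16 [KW]
One tuple (3,3,2) → sorted (2,3,3): b_1=2>1, not a PF.
3^3 − 16 = 27 − 16 = 11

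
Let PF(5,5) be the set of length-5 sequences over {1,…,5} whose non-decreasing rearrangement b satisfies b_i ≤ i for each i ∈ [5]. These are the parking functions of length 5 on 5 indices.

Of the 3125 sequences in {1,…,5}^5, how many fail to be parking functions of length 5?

1829

|PF| = 1·6^4 = 1 · 1296 = 1296 [KW]
Example (4,4,5,5,5) → sorted (4,4,5,5,5): b_1=4>1, not a PF.
Total 3125; non-PF = 3125−1296 = 1829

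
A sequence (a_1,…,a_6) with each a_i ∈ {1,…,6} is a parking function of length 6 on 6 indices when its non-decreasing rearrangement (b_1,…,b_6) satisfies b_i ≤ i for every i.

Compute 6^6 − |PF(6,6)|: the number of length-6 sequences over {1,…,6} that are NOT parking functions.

29849

Count = 1·7^5 = 1 · 16807 = 16807 [KW]
Example (1,5,1,2,6,6) → sorted (1,1,2,5,6,6): b_4=5>4, not a PF.
So 46656 − 16807 = 29849 fail.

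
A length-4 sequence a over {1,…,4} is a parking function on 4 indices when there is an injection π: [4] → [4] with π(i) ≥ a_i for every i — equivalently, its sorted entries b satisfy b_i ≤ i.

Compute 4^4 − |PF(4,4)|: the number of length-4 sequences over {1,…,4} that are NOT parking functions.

131

|PF(4,4)| = (5−4)·5^(4−1) = 1×125 = 125 (Pollak)
E.g. (4,4,4,3) → sorted (3,4,4,4): b_1=3>1, not a PF.
Total 256; non-PF = 256−125 = 131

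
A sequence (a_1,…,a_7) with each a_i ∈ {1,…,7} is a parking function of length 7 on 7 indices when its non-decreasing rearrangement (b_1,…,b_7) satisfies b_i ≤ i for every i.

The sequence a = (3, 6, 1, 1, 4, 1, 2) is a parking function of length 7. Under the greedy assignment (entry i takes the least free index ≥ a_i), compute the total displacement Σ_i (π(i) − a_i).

10

Σπ = 28 ({1..7} each once); Σa = 3+6+1+1+4+1+2 = 18; disp = 28−18 = 10.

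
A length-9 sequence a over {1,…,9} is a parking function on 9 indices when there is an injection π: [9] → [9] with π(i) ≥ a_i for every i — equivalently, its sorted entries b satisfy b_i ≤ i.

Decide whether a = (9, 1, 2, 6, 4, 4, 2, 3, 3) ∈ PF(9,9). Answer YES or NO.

YES

Rearranged: b = (1, 2, 2, 3, 3, 4, 4, 6, 9).
  b_1=1 ≤ 1
  b_2=2 ≤ 2
  b_3=2 ≤ 3
  b_4=3 ≤ 4
  b_5=3 ≤ 5
  b_6=4 ≤ 6
  b_7=4 ≤ 7
  b_8=6 ≤ 8
  b_9=9 ≤ 9
All bounds hold ⇒ YES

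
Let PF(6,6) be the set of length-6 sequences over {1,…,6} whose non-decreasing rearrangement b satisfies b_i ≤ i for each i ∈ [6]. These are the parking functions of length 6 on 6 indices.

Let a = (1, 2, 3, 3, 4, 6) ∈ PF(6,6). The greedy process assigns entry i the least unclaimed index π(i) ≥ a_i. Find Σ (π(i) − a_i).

2

Σπ(i) = 1+…+6 = 21; Σa = 1+2+3+3+4+6 = 19; disp = 21−19 = 2.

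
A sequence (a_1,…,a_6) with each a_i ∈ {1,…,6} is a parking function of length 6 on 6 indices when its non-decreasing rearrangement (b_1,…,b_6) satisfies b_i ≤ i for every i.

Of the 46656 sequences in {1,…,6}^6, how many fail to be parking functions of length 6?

29849

Count = 1·7^5 = 1 · 16807 = 16807 (Konheim–Weiss)
Example (5,1,5,4,6,6) → sorted (1,4,5,5,6,6): b_2=4>2, not a PF.
So 46656 − 16807 = 29849 fail.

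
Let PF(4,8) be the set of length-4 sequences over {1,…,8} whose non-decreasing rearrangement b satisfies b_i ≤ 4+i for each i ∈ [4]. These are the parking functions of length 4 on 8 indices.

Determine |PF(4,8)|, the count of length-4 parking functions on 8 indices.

3645

#PF = 5·9^3 = 5×729 = 3645 (Pollak)
One tuple (4,3,6,3) → sorted (3,3,4,6): b_i ≤ 4+i ∀i, a PF.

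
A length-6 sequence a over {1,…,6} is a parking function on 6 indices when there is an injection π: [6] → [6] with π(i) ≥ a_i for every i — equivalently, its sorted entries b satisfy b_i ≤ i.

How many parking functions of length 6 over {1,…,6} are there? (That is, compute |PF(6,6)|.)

#PF = (7−6)·7^(6−1) = 1·16807 = 16807 (Konheim–Weiss)
One tuple (1,1,2,5,2,2) → sorted (1,1,2,2,2,5): b_i ≤ i ∀i, a PF.

16807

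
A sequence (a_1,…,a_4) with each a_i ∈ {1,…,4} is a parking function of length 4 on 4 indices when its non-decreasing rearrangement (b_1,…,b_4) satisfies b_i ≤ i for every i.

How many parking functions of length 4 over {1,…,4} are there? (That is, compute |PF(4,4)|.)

125

Count = (4−4+1)·(4+1)^(4−1) = 1×125 = 125 (Konheim–Weiss)
Check (1,4,3,1) → sorted (1,1,3,4): b_i ≤ i ∀i, a PF.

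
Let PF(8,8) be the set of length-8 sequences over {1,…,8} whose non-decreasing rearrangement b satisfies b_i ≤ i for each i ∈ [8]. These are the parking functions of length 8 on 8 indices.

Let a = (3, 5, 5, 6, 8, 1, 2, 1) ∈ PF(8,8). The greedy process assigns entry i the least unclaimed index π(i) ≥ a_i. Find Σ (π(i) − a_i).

Σπ(i) = 1+…+8 = 36; Σa = 3+5+5+6+8+1+2+1 = 31; disp = 36−31 = 5.

5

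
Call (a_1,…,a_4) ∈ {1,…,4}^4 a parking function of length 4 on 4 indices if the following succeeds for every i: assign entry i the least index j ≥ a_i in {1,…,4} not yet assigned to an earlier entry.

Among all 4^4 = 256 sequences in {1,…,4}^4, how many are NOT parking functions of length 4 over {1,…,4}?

131

|PF(4,4)| = 1·5^3 = 1·125 = 125 (Pollak)
E.g. (3,2,4,2) → sorted (2,2,3,4): b_1=2>1, not a PF.
4^4 − 125 = 256 − 125 = 131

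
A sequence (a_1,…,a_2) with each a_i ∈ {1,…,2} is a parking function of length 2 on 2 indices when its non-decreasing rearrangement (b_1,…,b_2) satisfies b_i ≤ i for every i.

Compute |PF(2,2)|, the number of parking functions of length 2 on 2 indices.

Count = (2−2+1)·(2+1)^(2−1) = 1 · 3 = 3 (Pollak)
Example (1,1) → sorted (1,1): b_i ≤ i ∀i, a PF.

3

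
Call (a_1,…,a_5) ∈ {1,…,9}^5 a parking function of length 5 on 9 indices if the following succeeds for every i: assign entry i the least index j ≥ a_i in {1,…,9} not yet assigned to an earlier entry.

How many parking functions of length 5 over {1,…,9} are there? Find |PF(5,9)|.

50000

Count = (10−5)·10^(5−1) = 5 · 10000 = 50000 [KW]
One tuple (5,1,5,3,2) → sorted (1,2,3,5,5): b_i ≤ 4+i ∀i, a PF.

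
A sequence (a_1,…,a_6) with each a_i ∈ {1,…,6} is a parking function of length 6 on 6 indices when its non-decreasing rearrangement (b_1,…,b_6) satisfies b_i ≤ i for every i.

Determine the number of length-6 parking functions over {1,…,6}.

16807

|PF| = (6+1−6)·(6+1)^{6−1} = 1×16807 = 16807 [KW]
One tuple (4,3,3,2,5,1) → sorted (1,2,3,3,4,5): b_i ≤ i ∀i, a PF.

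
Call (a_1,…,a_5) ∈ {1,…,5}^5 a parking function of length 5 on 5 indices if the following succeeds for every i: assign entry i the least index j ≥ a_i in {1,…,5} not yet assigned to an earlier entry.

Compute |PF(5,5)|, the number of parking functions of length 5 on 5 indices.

1296

|PF(5,5)| = (5−5+1)·(5+1)^(5−1) = 1 · 1296 = 1296 (Konheim–Weiss)
Example (4,1,4,1,2) → sorted (1,1,2,4,4): b_i ≤ i ∀i, a PF.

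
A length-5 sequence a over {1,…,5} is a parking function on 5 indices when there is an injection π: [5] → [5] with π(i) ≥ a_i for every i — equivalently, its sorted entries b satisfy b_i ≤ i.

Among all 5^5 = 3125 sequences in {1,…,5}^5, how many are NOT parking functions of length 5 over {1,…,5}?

1829

|PF(5,5)| = (6−5)·6^(5−1) = 1·1296 = 1296 [KW]
Check (4,5,4,3,3) → sorted (3,3,4,4,5): b_1=3>1, not a PF.
So 3125 − 1296 = 1829 fail.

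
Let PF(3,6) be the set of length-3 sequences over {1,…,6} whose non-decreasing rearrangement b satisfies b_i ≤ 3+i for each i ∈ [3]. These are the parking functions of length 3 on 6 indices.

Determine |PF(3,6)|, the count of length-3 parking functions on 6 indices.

Count = (6+1−3)·(6+1)^{3−1} = 4 · 49 = 196
One tuple (5,2,6) → sorted (2,5,6): b_i ≤ 3+i ∀i, a PF.

196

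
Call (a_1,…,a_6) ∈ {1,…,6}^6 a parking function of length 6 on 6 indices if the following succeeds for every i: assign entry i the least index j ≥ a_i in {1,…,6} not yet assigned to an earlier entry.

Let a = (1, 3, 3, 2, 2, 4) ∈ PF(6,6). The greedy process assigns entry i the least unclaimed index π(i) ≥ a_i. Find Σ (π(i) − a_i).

Σπ = 21 ({1..6} each once); Σa = 1+3+3+2+2+4 = 15; disp = 21−15 = 6.

6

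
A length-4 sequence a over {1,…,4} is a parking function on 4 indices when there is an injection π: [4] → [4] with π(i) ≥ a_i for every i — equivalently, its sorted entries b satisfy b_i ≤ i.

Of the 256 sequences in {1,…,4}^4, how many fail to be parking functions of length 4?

131

#PF = (4−4+1)·(4+1)^(4−1) = 1 · 125 = 125 (Konheim–Weiss)
E.g. (3,3,4,4) → sorted (3,3,4,4): b_1=3>1, not a PF.
4^4 − 125 = 256 − 125 = 131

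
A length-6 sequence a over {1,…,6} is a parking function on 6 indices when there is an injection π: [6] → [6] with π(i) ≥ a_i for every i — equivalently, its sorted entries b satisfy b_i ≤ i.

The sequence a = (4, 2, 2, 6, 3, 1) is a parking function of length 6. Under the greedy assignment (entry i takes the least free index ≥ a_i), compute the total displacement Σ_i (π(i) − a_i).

3

Σπ = 21 ({1..6} each once); Σa = 4+2+2+6+3+1 = 18; disp = 21−18 = 3.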